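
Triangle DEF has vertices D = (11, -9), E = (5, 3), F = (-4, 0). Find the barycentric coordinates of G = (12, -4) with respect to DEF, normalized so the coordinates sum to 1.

Signed area of the reference triangle: [DEF] = ½·(11·(3−0) + 5·(0−(-9)) + (-4)·(-9−3)) = ½·(33 + 45 + 48) = 63.
[GEF] = ½·(12·(3−0) + 5·(0−(-4)) + (-4)·(-4−3)) = ½·(36 + 20 + 28) = 42, so the D-coordinate is 42/63 = 2/3.
[DGF] = ½·(11·(-4−0) + 12·(0−(-9)) + (-4)·(-9−(-4))) = ½·(-44 + 108 + 20) = 42, so the E-coordinate is 2/3.
[DEG] = ½·(11·(3−(-4)) + 5·(-4−(-9)) + 12·(-9−3)) = ½·(77 + 25 − 144) = -21, so the F-coordinate is -1/3.
Check: 2/3 + 2/3 − 1/3 = 1.

(2/3, 2/3, -1/3)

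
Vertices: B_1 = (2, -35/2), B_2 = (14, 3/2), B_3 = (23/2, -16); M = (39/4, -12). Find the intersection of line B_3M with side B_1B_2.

(8, -8)

Barycentric coordinates of M with respect to B_1B_2B_3: (1/4, 1/4, 1/2).
On side B_1B_2 the B_3-coordinate is zero; dropping M's B_3-weight 1/2 and renormalizing the remaining 1/4 : 1/4 gives weights 1/2, 1/2 on B_1, B_2.
N = (1/2)·(2, -35/2) + (1/2)·(14, 3/2) = (8, -8).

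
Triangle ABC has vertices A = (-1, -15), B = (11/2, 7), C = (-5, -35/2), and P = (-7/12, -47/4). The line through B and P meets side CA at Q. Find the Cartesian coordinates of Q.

Barycentric coordinates of P with respect to ABC: (2/3, 1/6, 1/6).
On side CA the B-coordinate is zero; dropping P's B-weight 1/6 and renormalizing the remaining 1/6 : 2/3 gives weights 1/5, 4/5 on C, A.
Q = (1/5)·(-5, -35/2) + (4/5)·(-1, -15) = (-9/5, -31/2).

(-9/5, -31/2)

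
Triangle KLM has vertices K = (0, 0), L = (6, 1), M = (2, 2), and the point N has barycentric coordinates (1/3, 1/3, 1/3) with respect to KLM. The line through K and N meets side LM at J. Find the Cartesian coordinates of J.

Line KN meets LM where the K-coordinate vanishes; zeroing N's K-weight and renormalizing leaves L, M-weights 1/3 : 1/3 → (1/2, 1/2).
So J = (1/2)·L + (1/2)·M = (4, 3/2).

(4, 3/2)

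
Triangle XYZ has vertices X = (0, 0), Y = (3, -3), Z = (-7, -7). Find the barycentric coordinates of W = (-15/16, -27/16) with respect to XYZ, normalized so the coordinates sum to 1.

(11/16, 1/8, 3/16)

Signed area of the reference triangle: [XYZ] = ½·(0·(-3−(-7)) + 3·(-7−0) + (-7)·(0−(-3))) = ½·(0 − 21 − 21) = -21.
[WYZ] = ½·((-15/16)·(-3−(-7)) + 3·(-7−(-27/16)) + (-7)·(-27/16−(-3))) = ½·(-15/4 − 255/16 − 147/16) = -231/16, so the X-coordinate is (-231/16)/(-21) = 11/16.
[XWZ] = ½·(0·(-27/16−(-7)) + (-15/16)·(-7−0) + (-7)·(0−(-27/16))) = ½·(0 + 105/16 − 189/16) = -21/8, so the Y-coordinate is 1/8.
[XYW] = ½·(0·(-3−(-27/16)) + 3·(-27/16−0) + (-15/16)·(0−(-3))) = ½·(0 − 81/16 − 45/16) = -63/16, so the Z-coordinate is 3/16.
Check: 11/16 + 1/8 + 3/16 = 1.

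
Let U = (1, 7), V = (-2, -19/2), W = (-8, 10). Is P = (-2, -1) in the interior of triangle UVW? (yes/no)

yes

Barycentric coordinates of P: (34/105, 18/35, 17/105).
The three coordinates are positive, positive, positive; a point is interior exactly when all three are positive.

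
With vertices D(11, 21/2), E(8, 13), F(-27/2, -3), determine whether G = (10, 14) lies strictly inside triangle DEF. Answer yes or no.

Barycentric coordinates of G: (42/407, 397/407, -32/407).
The three coordinates are positive, positive, negative; a point is interior exactly when all three are positive.

no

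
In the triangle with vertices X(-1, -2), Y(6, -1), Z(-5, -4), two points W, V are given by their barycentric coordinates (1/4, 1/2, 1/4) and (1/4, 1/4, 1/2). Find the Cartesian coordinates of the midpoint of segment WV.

(1/8, -19/8)

Barycentric coordinates of the midpoint are the average: (1/4, 3/8, 3/8).
Converting: (1/4)·X + (3/8)·Y + (3/8)·Z = (1/8, -19/8).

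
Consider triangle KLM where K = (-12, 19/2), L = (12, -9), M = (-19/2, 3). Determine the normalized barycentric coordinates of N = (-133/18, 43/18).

(1/9, 1/9, 7/9)

Signed area of the reference triangle: [KLM] = ½·((-12)·(-9−3) + 12·(3−(19/2)) + (-19/2)·(19/2−(-9))) = ½·(144 − 78 − 703/4) = -439/8.
[NLM] = ½·((-133/18)·(-9−3) + 12·(3−(43/18)) + (-19/2)·(43/18−(-9))) = ½·(266/3 + 22/3 − 3895/36) = -439/72, so the K-coordinate is (-439/72)/(-439/8) = 1/9.
[KNM] = ½·((-12)·(43/18−3) + (-133/18)·(3−(19/2)) + (-19/2)·(19/2−(43/18))) = ½·(22/3 + 1729/36 − 608/9) = -439/72, so the L-coordinate is 1/9.
[KLN] = ½·((-12)·(-9−(43/18)) + 12·(43/18−(19/2)) + (-133/18)·(19/2−(-9))) = ½·(410/3 − 256/3 − 4921/36) = -3073/72, so the M-coordinate is 7/9.
Check: 1/9 + 1/9 + 7/9 = 1.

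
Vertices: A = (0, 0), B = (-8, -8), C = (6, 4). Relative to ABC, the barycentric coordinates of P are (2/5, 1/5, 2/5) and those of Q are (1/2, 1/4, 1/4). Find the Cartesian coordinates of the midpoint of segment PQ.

Barycentric coordinates of the midpoint are the average: (9/20, 9/40, 13/40).
Converting: (9/20)·A + (9/40)·B + (13/40)·C = (3/20, -1/2).

(3/20, -1/2)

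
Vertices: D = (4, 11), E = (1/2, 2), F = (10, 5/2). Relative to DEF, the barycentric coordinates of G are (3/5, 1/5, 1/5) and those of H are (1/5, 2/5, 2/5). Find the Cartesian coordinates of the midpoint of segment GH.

Barycentric coordinates of the midpoint are the average: (2/5, 3/10, 3/10).
Converting: (2/5)·D + (3/10)·E + (3/10)·F = (19/4, 23/4).

(19/4, 23/4)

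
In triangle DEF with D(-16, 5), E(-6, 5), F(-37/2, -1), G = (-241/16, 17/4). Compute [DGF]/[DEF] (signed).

[DEF] = ½·((-16)·(5−(-1)) + (-6)·(-1−5) + (-37/2)·(5−5)) = ½·(-96 + 36 + 0) = -30.
[DGF] = ½·((-16)·(17/4−(-1)) + (-241/16)·(-1−5) + (-37/2)·(5−(17/4))) = ½·(-84 + 723/8 − 111/8) = -15/4, so the ratio is (-15/4)/(-30) = 1/8.

1/8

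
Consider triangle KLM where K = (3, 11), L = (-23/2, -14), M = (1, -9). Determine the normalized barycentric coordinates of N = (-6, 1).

(2/3, 2/3, -1/3)

Signed area of the reference triangle: [KLM] = ½·(3·(-14−(-9)) + (-23/2)·(-9−11) + 1·(11−(-14))) = ½·(-15 + 230 + 25) = 120.
[NLM] = ½·((-6)·(-14−(-9)) + (-23/2)·(-9−1) + 1·(1−(-14))) = ½·(30 + 115 + 15) = 80, so the K-coordinate is 80/120 = 2/3.
[KNM] = ½·(3·(1−(-9)) + (-6)·(-9−11) + 1·(11−1)) = ½·(30 + 120 + 10) = 80, so the L-coordinate is 2/3.
[KLN] = ½·(3·(-14−1) + (-23/2)·(1−11) + (-6)·(11−(-14))) = ½·(-45 + 115 − 150) = -40, so the M-coordinate is -1/3.
Check: 2/3 + 2/3 − 1/3 = 1.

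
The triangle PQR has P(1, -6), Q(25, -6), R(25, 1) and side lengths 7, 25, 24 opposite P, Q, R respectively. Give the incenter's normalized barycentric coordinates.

The incenter has barycentric coordinates proportional to the opposite side lengths: (7 : 25 : 24).
Normalizing by 7+25+24 = 56 gives (1/8, 25/56, 3/7).

(1/8, 25/56, 3/7)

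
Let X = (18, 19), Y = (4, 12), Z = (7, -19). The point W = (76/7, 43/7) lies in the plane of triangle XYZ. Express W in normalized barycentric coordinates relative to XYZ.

Signed area of the reference triangle: [XYZ] = ½·(18·(12−(-19)) + 4·(-19−19) + 7·(19−12)) = ½·(558 − 152 + 49) = 455/2.
[WYZ] = ½·((76/7)·(12−(-19)) + 4·(-19−(43/7)) + 7·(43/7−12)) = ½·(2356/7 − 704/7 − 41) = 195/2, so the X-coordinate is (195/2)/(455/2) = 3/7.
[XWZ] = ½·(18·(43/7−(-19)) + (76/7)·(-19−19) + 7·(19−(43/7))) = ½·(3168/7 − 2888/7 + 90) = 65, so the Y-coordinate is 2/7.
[XYW] = ½·(18·(12−(43/7)) + 4·(43/7−19) + (76/7)·(19−12)) = ½·(738/7 − 360/7 + 76) = 65, so the Z-coordinate is 2/7.

(3/7, 2/7, 2/7)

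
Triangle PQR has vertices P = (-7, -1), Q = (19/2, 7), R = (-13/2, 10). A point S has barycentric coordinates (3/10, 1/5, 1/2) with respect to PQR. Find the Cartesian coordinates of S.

S = (3/10)·P + (1/5)·Q + (1/2)·R.
x-coordinate: (3/10)·(-7) + (1/5)·(19/2) + (1/2)·(-13/2) = -69/20.
y-coordinate: (3/10)·(-1) + (1/5)·7 + (1/2)·10 = 61/10.

(-69/20, 61/10)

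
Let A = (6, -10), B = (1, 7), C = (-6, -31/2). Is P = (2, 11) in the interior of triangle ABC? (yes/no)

no

Barycentric coordinates of P: (-11/463, 548/463, -74/463).
The three coordinates are negative, positive, negative; a point is interior exactly when all three are positive.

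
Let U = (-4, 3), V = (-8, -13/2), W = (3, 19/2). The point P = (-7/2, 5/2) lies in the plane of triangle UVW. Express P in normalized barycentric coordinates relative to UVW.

(2/3, 1/6, 1/6)

Signed area of the reference triangle: [UVW] = ½·((-4)·(-13/2−(19/2)) + (-8)·(19/2−3) + 3·(3−(-13/2))) = ½·(64 − 52 + 57/2) = 81/4.
[PVW] = ½·((-7/2)·(-13/2−(19/2)) + (-8)·(19/2−(5/2)) + 3·(5/2−(-13/2))) = ½·(56 − 56 + 27) = 27/2, so the U-coordinate is (27/2)/(81/4) = 2/3.
[UPW] = ½·((-4)·(5/2−(19/2)) + (-7/2)·(19/2−3) + 3·(3−(5/2))) = ½·(28 − 91/4 + 3/2) = 27/8, so the V-coordinate is 1/6.
[UVP] = ½·((-4)·(-13/2−(5/2)) + (-8)·(5/2−3) + (-7/2)·(3−(-13/2))) = ½·(36 + 4 − 133/4) = 27/8, so the W-coordinate is 1/6.
Check: 2/3 + 1/6 + 1/6 = 1.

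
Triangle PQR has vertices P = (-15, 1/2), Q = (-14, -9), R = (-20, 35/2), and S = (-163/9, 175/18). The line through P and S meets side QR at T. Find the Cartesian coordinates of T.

Barycentric coordinates of S with respect to PQR: (1/9, 2/9, 2/3).
On side QR the P-coordinate is zero; dropping S's P-weight 1/9 and renormalizing the remaining 2/9 : 2/3 gives weights 1/4, 3/4 on Q, R.
T = (1/4)·(-14, -9) + (3/4)·(-20, 35/2) = (-37/2, 87/8).

(-37/2, 87/8)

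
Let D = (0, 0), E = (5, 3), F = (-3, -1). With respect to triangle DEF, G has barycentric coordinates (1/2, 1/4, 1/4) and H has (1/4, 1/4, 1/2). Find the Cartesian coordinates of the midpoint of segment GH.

(1/8, 3/8)

Barycentric coordinates of the midpoint are the average: (3/8, 1/4, 3/8).
Converting: (3/8)·D + (1/4)·E + (3/8)·F = (1/8, 3/8).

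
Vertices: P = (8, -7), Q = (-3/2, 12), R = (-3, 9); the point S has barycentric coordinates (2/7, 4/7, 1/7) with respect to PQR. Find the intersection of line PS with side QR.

Line PS meets QR where the P-coordinate vanishes; zeroing S's P-weight and renormalizing leaves Q, R-weights 4/7 : 1/7 → (4/5, 1/5).
So T = (4/5)·Q + (1/5)·R = (-9/5, 57/5).

(-9/5, 57/5)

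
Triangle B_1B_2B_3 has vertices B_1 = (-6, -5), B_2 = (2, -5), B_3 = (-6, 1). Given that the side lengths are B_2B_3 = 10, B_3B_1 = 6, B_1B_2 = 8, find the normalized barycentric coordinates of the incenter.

The incenter has barycentric coordinates proportional to the opposite side lengths: (10 : 6 : 8).
Normalizing by 10+6+8 = 24 gives (5/12, 1/4, 1/3).

(5/12, 1/4, 1/3)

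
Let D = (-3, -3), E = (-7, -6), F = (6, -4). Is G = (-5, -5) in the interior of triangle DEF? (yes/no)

yes

Barycentric coordinates of G: (9/31, 20/31, 2/31).
The three coordinates are positive, positive, positive; a point is interior exactly when all three are positive.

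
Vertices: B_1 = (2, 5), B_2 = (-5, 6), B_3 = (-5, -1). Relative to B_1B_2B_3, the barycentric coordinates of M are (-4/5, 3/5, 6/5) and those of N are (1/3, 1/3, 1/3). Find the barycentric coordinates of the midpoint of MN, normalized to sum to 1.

(-7/30, 7/15, 23/30)

Since both coordinate triples sum to 1, the midpoint's barycentrics are the componentwise average.
(-4/5+1/3)/2 = -7/30; similarly 7/15 and 23/30.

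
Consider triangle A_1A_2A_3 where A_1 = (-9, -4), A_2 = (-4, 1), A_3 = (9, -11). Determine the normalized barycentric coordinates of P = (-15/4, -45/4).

Signed area of the reference triangle: [A_1A_2A_3] = ½·((-9)·(1−(-11)) + (-4)·(-11−(-4)) + 9·(-4−1)) = ½·(-108 + 28 − 45) = -125/2.
[PA_2A_3] = ½·((-15/4)·(1−(-11)) + (-4)·(-11−(-45/4)) + 9·(-45/4−1)) = ½·(-45 − 1 − 441/4) = -625/8, so the A_1-coordinate is (-625/8)/(-125/2) = 5/4.
[A_1PA_3] = ½·((-9)·(-45/4−(-11)) + (-15/4)·(-11−(-4)) + 9·(-4−(-45/4))) = ½·(9/4 + 105/4 + 261/4) = 375/8, so the A_2-coordinate is -3/4.
[A_1A_2P] = ½·((-9)·(1−(-45/4)) + (-4)·(-45/4−(-4)) + (-15/4)·(-4−1)) = ½·(-441/4 + 29 + 75/4) = -125/4, so the A_3-coordinate is 1/2.
Check: 5/4 − 3/4 + 1/2 = 1.

(5/4, -3/4, 1/2)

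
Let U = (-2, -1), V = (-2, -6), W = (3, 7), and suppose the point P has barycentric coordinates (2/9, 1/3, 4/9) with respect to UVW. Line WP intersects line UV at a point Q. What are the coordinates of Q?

Line WP meets UV where the W-coordinate vanishes; zeroing P's W-weight and renormalizing leaves U, V-weights 2/9 : 1/3 → (2/5, 3/5).
So Q = (2/5)·U + (3/5)·V = (-2, -4).

(-2, -4)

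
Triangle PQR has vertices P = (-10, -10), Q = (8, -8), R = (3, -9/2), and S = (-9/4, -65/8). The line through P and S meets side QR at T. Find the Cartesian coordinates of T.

(11/2, -25/4)

Barycentric coordinates of S with respect to PQR: (1/2, 1/4, 1/4).
On side QR the P-coordinate is zero; dropping S's P-weight 1/2 and renormalizing the remaining 1/4 : 1/4 gives weights 1/2, 1/2 on Q, R.
T = (1/2)·(8, -8) + (1/2)·(3, -9/2) = (11/2, -25/4).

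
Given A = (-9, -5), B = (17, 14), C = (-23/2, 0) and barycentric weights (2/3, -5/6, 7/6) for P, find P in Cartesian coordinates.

(-403/12, -15)

P = (2/3)·A + (-5/6)·B + (7/6)·C.
x-coordinate: (2/3)·(-9) + (-5/6)·17 + (7/6)·(-23/2) = -403/12.
y-coordinate: (2/3)·(-5) + (-5/6)·14 + (7/6)·0 = -15.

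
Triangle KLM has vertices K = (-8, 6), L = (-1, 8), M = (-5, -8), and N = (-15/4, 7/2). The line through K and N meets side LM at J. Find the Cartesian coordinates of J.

Barycentric coordinates of N with respect to KLM: (1/4, 1/2, 1/4).
On side LM the K-coordinate is zero; dropping N's K-weight 1/4 and renormalizing the remaining 1/2 : 1/4 gives weights 2/3, 1/3 on L, M.
J = (2/3)·(-1, 8) + (1/3)·(-5, -8) = (-7/3, 8/3).

(-7/3, 8/3)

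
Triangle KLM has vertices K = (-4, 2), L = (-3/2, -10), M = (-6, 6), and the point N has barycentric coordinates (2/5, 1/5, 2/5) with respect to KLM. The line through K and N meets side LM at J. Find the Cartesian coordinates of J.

Line KN meets LM where the K-coordinate vanishes; zeroing N's K-weight and renormalizing leaves L, M-weights 1/5 : 2/5 → (1/3, 2/3).
So J = (1/3)·L + (2/3)·M = (-9/2, 2/3).

(-9/2, 2/3)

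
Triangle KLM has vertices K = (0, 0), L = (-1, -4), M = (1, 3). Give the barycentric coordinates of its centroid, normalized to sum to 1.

The centroid is the average of the vertices, so each weight is 1/3.

(1/3, 1/3, 1/3)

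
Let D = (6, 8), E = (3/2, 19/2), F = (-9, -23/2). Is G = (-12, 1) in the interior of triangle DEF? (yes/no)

no

Barycentric coordinates of G: (-37/21, 328/147, 26/49).
The three coordinates are negative, positive, positive; a point is interior exactly when all three are positive.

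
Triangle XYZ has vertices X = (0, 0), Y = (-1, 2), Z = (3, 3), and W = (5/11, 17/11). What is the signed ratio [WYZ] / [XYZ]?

4/11

[XYZ] = ½·(0·(2−3) + (-1)·(3−0) + 3·(0−2)) = ½·(0 − 3 − 6) = -9/2.
[WYZ] = ½·((5/11)·(2−3) + (-1)·(3−(17/11)) + 3·(17/11−2)) = ½·(-5/11 − 16/11 − 15/11) = -18/11, so the ratio is (-18/11)/(-9/2) = 4/11.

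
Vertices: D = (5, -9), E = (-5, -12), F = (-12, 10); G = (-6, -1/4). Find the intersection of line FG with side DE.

(0, -21/2)

Barycentric coordinates of G with respect to DEF: (1/4, 1/4, 1/2).
On side DE the F-coordinate is zero; dropping G's F-weight 1/2 and renormalizing the remaining 1/4 : 1/4 gives weights 1/2, 1/2 on D, E.
H = (1/2)·(5, -9) + (1/2)·(-5, -12) = (0, -21/2).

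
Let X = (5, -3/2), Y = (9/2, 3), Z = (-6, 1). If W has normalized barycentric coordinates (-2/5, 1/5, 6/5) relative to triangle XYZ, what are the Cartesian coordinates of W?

W = (-2/5)·X + (1/5)·Y + (6/5)·Z.
x-coordinate: (-2/5)·5 + (1/5)·(9/2) + (6/5)·(-6) = -83/10.
y-coordinate: (-2/5)·(-3/2) + (1/5)·3 + (6/5)·1 = 12/5.

(-83/10, 12/5)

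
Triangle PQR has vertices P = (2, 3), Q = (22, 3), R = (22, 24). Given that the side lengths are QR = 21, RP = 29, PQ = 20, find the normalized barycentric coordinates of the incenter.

(3/10, 29/70, 2/7)

The incenter has barycentric coordinates proportional to the opposite side lengths: (21 : 29 : 20).
Normalizing by 21+29+20 = 70 gives (3/10, 29/70, 2/7).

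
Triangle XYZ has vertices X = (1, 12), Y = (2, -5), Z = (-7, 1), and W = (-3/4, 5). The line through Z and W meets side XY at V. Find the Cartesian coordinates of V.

(4/3, 19/3)

Barycentric coordinates of W with respect to XYZ: (1/2, 1/4, 1/4).
On side XY the Z-coordinate is zero; dropping W's Z-weight 1/4 and renormalizing the remaining 1/2 : 1/4 gives weights 2/3, 1/3 on X, Y.
V = (2/3)·(1, 12) + (1/3)·(2, -5) = (4/3, 19/3).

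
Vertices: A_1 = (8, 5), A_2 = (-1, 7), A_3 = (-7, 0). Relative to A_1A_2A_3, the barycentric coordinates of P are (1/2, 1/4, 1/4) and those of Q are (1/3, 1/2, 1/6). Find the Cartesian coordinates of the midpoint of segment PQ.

(3/2, 113/24)

Barycentric coordinates of the midpoint are the average: (5/12, 3/8, 5/24).
Converting: (5/12)·A_1 + (3/8)·A_2 + (5/24)·A_3 = (3/2, 113/24).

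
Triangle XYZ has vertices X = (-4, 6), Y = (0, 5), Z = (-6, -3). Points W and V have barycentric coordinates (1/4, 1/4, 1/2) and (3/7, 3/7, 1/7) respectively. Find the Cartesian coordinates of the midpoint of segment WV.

(-23/7, 155/56)

Barycentric coordinates of the midpoint are the average: (19/56, 19/56, 9/28).
Converting: (19/56)·X + (19/56)·Y + (9/28)·Z = (-23/7, 155/56).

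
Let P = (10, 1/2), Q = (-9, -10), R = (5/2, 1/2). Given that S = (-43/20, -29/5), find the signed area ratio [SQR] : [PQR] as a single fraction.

[PQR] = ½·(10·(-10−(1/2)) + (-9)·(1/2−(1/2)) + (5/2)·(1/2−(-10))) = ½·(-105 + 0 + 105/4) = -315/8.
[SQR] = ½·((-43/20)·(-10−(1/2)) + (-9)·(1/2−(-29/5)) + (5/2)·(-29/5−(-10))) = ½·(903/40 − 567/10 + 21/2) = -189/16, so the ratio is (-189/16)/(-315/8) = 3/10.

3/10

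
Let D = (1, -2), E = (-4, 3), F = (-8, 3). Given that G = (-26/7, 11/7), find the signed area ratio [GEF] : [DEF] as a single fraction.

[DEF] = ½·(1·(3−3) + (-4)·(3−(-2)) + (-8)·(-2−3)) = ½·(0 − 20 + 40) = 10.
[GEF] = ½·((-26/7)·(3−3) + (-4)·(3−(11/7)) + (-8)·(11/7−3)) = ½·(0 − 40/7 + 80/7) = 20/7, so the ratio is (20/7)/10 = 2/7.

2/7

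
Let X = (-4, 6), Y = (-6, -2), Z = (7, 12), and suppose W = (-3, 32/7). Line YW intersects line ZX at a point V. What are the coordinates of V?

(-9/5, 36/5)

Barycentric coordinates of W with respect to XYZ: (4/7, 2/7, 1/7).
On side ZX the Y-coordinate is zero; dropping W's Y-weight 2/7 and renormalizing the remaining 1/7 : 4/7 gives weights 1/5, 4/5 on Z, X.
V = (1/5)·(7, 12) + (4/5)·(-4, 6) = (-9/5, 36/5).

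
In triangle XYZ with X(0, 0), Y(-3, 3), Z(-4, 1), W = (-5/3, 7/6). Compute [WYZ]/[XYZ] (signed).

1/2

[XYZ] = ½·(0·(3−1) + (-3)·(1−0) + (-4)·(0−3)) = ½·(0 − 3 + 12) = 9/2.
[WYZ] = ½·((-5/3)·(3−1) + (-3)·(1−(7/6)) + (-4)·(7/6−3)) = ½·(-10/3 + 1/2 + 22/3) = 9/4, so the ratio is (9/4)/(9/2) = 1/2.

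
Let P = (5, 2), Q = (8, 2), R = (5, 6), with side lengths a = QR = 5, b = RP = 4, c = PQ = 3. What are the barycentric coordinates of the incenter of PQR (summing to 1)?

The incenter has barycentric coordinates proportional to the opposite side lengths: (5 : 4 : 3).
Normalizing by 5+4+3 = 12 gives (5/12, 1/3, 1/4).

(5/12, 1/3, 1/4)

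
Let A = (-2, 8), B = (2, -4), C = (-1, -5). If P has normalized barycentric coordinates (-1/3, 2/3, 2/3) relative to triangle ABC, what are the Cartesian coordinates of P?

(4/3, -26/3)

P = (-1/3)·A + (2/3)·B + (2/3)·C.
x-coordinate: (-1/3)·(-2) + (2/3)·2 + (2/3)·(-1) = 4/3.
y-coordinate: (-1/3)·8 + (2/3)·(-4) + (2/3)·(-5) = -26/3.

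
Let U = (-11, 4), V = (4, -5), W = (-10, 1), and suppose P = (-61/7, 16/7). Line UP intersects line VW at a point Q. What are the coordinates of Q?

Barycentric coordinates of P with respect to UVW: (5/7, 1/7, 1/7).
On side VW the U-coordinate is zero; dropping P's U-weight 5/7 and renormalizing the remaining 1/7 : 1/7 gives weights 1/2, 1/2 on V, W.
Q = (1/2)·(4, -5) + (1/2)·(-10, 1) = (-3, -2).

(-3, -2)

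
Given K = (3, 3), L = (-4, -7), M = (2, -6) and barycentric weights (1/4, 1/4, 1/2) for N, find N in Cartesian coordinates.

N = (1/4)·K + (1/4)·L + (1/2)·M.
x-coordinate: (1/4)·3 + (1/4)·(-4) + (1/2)·2 = 3/4.
y-coordinate: (1/4)·3 + (1/4)·(-7) + (1/2)·(-6) = -4.

(3/4, -4)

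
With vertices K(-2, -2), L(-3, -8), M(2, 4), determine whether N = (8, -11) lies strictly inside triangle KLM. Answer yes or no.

no

Barycentric coordinates of N: (-49/6, 16/3, 23/6).
The three coordinates are negative, positive, positive; a point is interior exactly when all three are positive.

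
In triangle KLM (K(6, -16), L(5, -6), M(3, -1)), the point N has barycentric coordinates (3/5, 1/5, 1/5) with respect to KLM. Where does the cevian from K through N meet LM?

Line KN meets LM where the K-coordinate vanishes; zeroing N's K-weight and renormalizing leaves L, M-weights 1/5 : 1/5 → (1/2, 1/2).
So J = (1/2)·L + (1/2)·M = (4, -7/2).

(4, -7/2)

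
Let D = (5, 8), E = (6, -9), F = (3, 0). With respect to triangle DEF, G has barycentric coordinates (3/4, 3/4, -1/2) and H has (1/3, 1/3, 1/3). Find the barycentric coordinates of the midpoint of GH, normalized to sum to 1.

Since both coordinate triples sum to 1, the midpoint's barycentrics are the componentwise average.
(3/4+1/3)/2 = 13/24; similarly 13/24 and -1/12.

(13/24, 13/24, -1/12)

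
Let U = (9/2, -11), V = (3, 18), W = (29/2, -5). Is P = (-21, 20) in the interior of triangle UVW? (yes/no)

no

Barycentric coordinates of P: (23/13, 463/299, -693/299).
The three coordinates are positive, positive, negative; a point is interior exactly when all three are positive.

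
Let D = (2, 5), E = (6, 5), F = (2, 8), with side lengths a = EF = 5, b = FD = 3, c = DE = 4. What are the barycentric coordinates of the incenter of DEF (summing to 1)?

(5/12, 1/4, 1/3)

The incenter has barycentric coordinates proportional to the opposite side lengths: (5 : 3 : 4).
Normalizing by 5+3+4 = 12 gives (5/12, 1/4, 1/3).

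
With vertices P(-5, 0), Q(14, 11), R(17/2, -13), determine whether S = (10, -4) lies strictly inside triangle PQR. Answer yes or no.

Barycentric coordinates of S: (27/791, 282/791, 482/791).
The three coordinates are positive, positive, positive; a point is interior exactly when all three are positive.

yes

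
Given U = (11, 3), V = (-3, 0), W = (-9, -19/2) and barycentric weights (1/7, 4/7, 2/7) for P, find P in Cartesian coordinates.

(-19/7, -16/7)

P = (1/7)·U + (4/7)·V + (2/7)·W.
x-coordinate: (1/7)·11 + (4/7)·(-3) + (2/7)·(-9) = -19/7.
y-coordinate: (1/7)·3 + (4/7)·0 + (2/7)·(-19/2) = -16/7.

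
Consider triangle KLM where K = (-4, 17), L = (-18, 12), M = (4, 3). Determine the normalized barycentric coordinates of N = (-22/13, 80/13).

(1/13, 3/13, 9/13)

Signed area of the reference triangle: [KLM] = ½·((-4)·(12−3) + (-18)·(3−17) + 4·(17−12)) = ½·(-36 + 252 + 20) = 118.
[NLM] = ½·((-22/13)·(12−3) + (-18)·(3−(80/13)) + 4·(80/13−12)) = ½·(-198/13 + 738/13 − 304/13) = 118/13, so the K-coordinate is (118/13)/118 = 1/13.
[KNM] = ½·((-4)·(80/13−3) + (-22/13)·(3−17) + 4·(17−(80/13))) = ½·(-164/13 + 308/13 + 564/13) = 354/13, so the L-coordinate is 3/13.
[KLN] = ½·((-4)·(12−(80/13)) + (-18)·(80/13−17) + (-22/13)·(17−12)) = ½·(-304/13 + 2538/13 − 110/13) = 1062/13, so the M-coordinate is 9/13.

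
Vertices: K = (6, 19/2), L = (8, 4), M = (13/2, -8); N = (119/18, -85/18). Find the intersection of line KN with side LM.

(107/16, -13/2)

Barycentric coordinates of N with respect to KLM: (1/9, 1/9, 7/9).
On side LM the K-coordinate is zero; dropping N's K-weight 1/9 and renormalizing the remaining 1/9 : 7/9 gives weights 1/8, 7/8 on L, M.
J = (1/8)·(8, 4) + (7/8)·(13/2, -8) = (107/16, -13/2).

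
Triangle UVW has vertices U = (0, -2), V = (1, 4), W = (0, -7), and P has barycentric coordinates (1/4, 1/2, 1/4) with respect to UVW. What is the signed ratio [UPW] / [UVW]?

1/2

The signed ratio [UPW]/[UVW] equals the barycentric coordinate of P at vertex V, which is 1/2.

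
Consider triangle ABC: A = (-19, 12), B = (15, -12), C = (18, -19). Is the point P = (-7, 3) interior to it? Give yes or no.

Barycentric coordinates of P: (109/166, 39/166, 9/83).
The three coordinates are positive, positive, positive; a point is interior exactly when all three are positive.

yes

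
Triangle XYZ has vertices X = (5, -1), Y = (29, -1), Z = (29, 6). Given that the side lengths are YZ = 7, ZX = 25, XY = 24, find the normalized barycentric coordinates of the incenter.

(1/8, 25/56, 3/7)

The incenter has barycentric coordinates proportional to the opposite side lengths: (7 : 25 : 24).
Normalizing by 7+25+24 = 56 gives (1/8, 25/56, 3/7).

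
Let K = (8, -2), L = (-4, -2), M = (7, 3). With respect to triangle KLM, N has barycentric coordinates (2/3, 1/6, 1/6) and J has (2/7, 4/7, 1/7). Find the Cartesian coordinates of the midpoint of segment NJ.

Barycentric coordinates of the midpoint are the average: (10/21, 31/84, 13/84).
Converting: (10/21)·K + (31/84)·L + (13/84)·M = (41/12, -103/84).

(41/12, -103/84)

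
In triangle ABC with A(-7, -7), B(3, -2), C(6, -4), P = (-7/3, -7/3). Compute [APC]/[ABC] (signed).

4/3

[ABC] = ½·((-7)·(-2−(-4)) + 3·(-4−(-7)) + 6·(-7−(-2))) = ½·(-14 + 9 − 30) = -35/2.
[APC] = ½·((-7)·(-7/3−(-4)) + (-7/3)·(-4−(-7)) + 6·(-7−(-7/3))) = ½·(-35/3 − 7 − 28) = -70/3, so the ratio is (-70/3)/(-35/2) = 4/3.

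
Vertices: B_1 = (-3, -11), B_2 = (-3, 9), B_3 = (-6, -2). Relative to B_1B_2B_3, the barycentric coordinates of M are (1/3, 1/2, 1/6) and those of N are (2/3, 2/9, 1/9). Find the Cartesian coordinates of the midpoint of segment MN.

(-41/12, -91/36)

Barycentric coordinates of the midpoint are the average: (1/2, 13/36, 5/36).
Converting: (1/2)·B_1 + (13/36)·B_2 + (5/36)·B_3 = (-41/12, -91/36).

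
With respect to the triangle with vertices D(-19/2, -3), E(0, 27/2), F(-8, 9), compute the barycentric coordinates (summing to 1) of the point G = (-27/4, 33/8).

(1/2, 1/4, 1/4)

Signed area of the reference triangle: [DEF] = ½·((-19/2)·(27/2−9) + 0·(9−(-3)) + (-8)·(-3−(27/2))) = ½·(-171/4 + 0 + 132) = 357/8.
[GEF] = ½·((-27/4)·(27/2−9) + 0·(9−(33/8)) + (-8)·(33/8−(27/2))) = ½·(-243/8 + 0 + 75) = 357/16, so the D-coordinate is (357/16)/(357/8) = 1/2.
[DGF] = ½·((-19/2)·(33/8−9) + (-27/4)·(9−(-3)) + (-8)·(-3−(33/8))) = ½·(741/16 − 81 + 57) = 357/32, so the E-coordinate is 1/4.
[DEG] = ½·((-19/2)·(27/2−(33/8)) + 0·(33/8−(-3)) + (-27/4)·(-3−(27/2))) = ½·(-1425/16 + 0 + 891/8) = 357/32, so the F-coordinate is 1/4.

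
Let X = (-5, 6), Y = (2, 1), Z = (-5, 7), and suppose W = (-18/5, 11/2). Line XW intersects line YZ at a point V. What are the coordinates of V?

Barycentric coordinates of W with respect to XYZ: (3/10, 1/5, 1/2).
On side YZ the X-coordinate is zero; dropping W's X-weight 3/10 and renormalizing the remaining 1/5 : 1/2 gives weights 2/7, 5/7 on Y, Z.
V = (2/7)·(2, 1) + (5/7)·(-5, 7) = (-3, 37/7).

(-3, 37/7)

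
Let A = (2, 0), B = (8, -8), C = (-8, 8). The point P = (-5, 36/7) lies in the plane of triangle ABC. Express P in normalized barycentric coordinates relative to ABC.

(1/14, 1/7, 11/14)

Signed area of the reference triangle: [ABC] = ½·(2·(-8−8) + 8·(8−0) + (-8)·(0−(-8))) = ½·(-32 + 64 − 64) = -16.
[PBC] = ½·((-5)·(-8−8) + 8·(8−(36/7)) + (-8)·(36/7−(-8))) = ½·(80 + 160/7 − 736/7) = -8/7, so the A-coordinate is (-8/7)/(-16) = 1/14.
[APC] = ½·(2·(36/7−8) + (-5)·(8−0) + (-8)·(0−(36/7))) = ½·(-40/7 − 40 + 288/7) = -16/7, so the B-coordinate is 1/7.
[ABP] = ½·(2·(-8−(36/7)) + 8·(36/7−0) + (-5)·(0−(-8))) = ½·(-184/7 + 288/7 − 40) = -88/7, so the C-coordinate is 11/14.
Check: 1/14 + 1/7 + 11/14 = 1.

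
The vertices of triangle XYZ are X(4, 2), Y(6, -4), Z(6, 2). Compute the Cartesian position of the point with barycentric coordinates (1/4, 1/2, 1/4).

(11/2, -1)

W = (1/4)·X + (1/2)·Y + (1/4)·Z.
x-coordinate: (1/4)·4 + (1/2)·6 + (1/4)·6 = 11/2.
y-coordinate: (1/4)·2 + (1/2)·(-4) + (1/4)·2 = -1.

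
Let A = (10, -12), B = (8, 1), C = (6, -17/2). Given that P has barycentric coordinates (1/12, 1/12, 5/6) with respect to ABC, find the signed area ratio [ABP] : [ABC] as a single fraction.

The signed ratio [ABP]/[ABC] equals the barycentric coordinate of P at vertex C, which is 5/6.

5/6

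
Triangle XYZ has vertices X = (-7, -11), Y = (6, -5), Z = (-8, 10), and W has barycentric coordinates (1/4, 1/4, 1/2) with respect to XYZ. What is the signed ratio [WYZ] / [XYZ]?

The signed ratio [WYZ]/[XYZ] equals the barycentric coordinate of W at vertex X, which is 1/4.

1/4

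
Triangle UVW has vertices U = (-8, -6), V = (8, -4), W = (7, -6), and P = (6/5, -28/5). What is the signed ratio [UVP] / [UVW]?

2/5

[UVW] = ½·((-8)·(-4−(-6)) + 8·(-6−(-6)) + 7·(-6−(-4))) = ½·(-16 + 0 − 14) = -15.
[UVP] = ½·((-8)·(-4−(-28/5)) + 8·(-28/5−(-6)) + (6/5)·(-6−(-4))) = ½·(-64/5 + 16/5 − 12/5) = -6, so the ratio is (-6)/(-15) = 2/5.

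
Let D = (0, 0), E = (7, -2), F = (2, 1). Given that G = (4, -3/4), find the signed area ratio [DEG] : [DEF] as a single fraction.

[DEF] = ½·(0·(-2−1) + 7·(1−0) + 2·(0−(-2))) = ½·(0 + 7 + 4) = 11/2.
[DEG] = ½·(0·(-2−(-3/4)) + 7·(-3/4−0) + 4·(0−(-2))) = ½·(0 − 21/4 + 8) = 11/8, so the ratio is (11/8)/(11/2) = 1/4.

1/4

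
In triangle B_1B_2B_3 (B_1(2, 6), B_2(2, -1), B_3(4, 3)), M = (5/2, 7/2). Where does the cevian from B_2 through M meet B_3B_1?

Barycentric coordinates of M with respect to B_1B_2B_3: (1/2, 1/4, 1/4).
On side B_3B_1 the B_2-coordinate is zero; dropping M's B_2-weight 1/4 and renormalizing the remaining 1/4 : 1/2 gives weights 1/3, 2/3 on B_3, B_1.
N = (1/3)·(4, 3) + (2/3)·(2, 6) = (8/3, 5).

(8/3, 5)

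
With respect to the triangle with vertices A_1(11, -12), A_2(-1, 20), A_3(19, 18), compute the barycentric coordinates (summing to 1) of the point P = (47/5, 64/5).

Signed area of the reference triangle: [A_1A_2A_3] = ½·(11·(20−18) + (-1)·(18−(-12)) + 19·(-12−20)) = ½·(22 − 30 − 608) = -308.
[PA_2A_3] = ½·((47/5)·(20−18) + (-1)·(18−(64/5)) + 19·(64/5−20)) = ½·(94/5 − 26/5 − 684/5) = -308/5, so the A_1-coordinate is (-308/5)/(-308) = 1/5.
[A_1PA_3] = ½·(11·(64/5−18) + (47/5)·(18−(-12)) + 19·(-12−(64/5))) = ½·(-286/5 + 282 − 2356/5) = -616/5, so the A_2-coordinate is 2/5.
[A_1A_2P] = ½·(11·(20−(64/5)) + (-1)·(64/5−(-12)) + (47/5)·(-12−20)) = ½·(396/5 − 124/5 − 1504/5) = -616/5, so the A_3-coordinate is 2/5.

(1/5, 2/5, 2/5)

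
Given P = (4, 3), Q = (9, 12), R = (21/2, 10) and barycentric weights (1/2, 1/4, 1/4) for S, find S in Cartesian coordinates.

(55/8, 7)

S = (1/2)·P + (1/4)·Q + (1/4)·R.
x-coordinate: (1/2)·4 + (1/4)·9 + (1/4)·(21/2) = 55/8.
y-coordinate: (1/2)·3 + (1/4)·12 + (1/4)·10 = 7.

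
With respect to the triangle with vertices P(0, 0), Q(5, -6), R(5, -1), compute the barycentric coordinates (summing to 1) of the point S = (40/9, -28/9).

(1/9, 4/9, 4/9)

Signed area of the reference triangle: [PQR] = ½·(0·(-6−(-1)) + 5·(-1−0) + 5·(0−(-6))) = ½·(0 − 5 + 30) = 25/2.
[SQR] = ½·((40/9)·(-6−(-1)) + 5·(-1−(-28/9)) + 5·(-28/9−(-6))) = ½·(-200/9 + 95/9 + 130/9) = 25/18, so the P-coordinate is (25/18)/(25/2) = 1/9.
[PSR] = ½·(0·(-28/9−(-1)) + (40/9)·(-1−0) + 5·(0−(-28/9))) = ½·(0 − 40/9 + 140/9) = 50/9, so the Q-coordinate is 4/9.
[PQS] = ½·(0·(-6−(-28/9)) + 5·(-28/9−0) + (40/9)·(0−(-6))) = ½·(0 − 140/9 + 80/3) = 50/9, so the R-coordinate is 4/9.
Check: 1/9 + 4/9 + 4/9 = 1.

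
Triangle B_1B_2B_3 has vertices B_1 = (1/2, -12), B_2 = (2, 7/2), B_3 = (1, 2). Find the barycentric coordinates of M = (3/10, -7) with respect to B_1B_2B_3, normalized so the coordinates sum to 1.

Signed area of the reference triangle: [B_1B_2B_3] = ½·((1/2)·(7/2−2) + 2·(2−(-12)) + 1·(-12−(7/2))) = ½·(3/4 + 28 − 31/2) = 53/8.
[MB_2B_3] = ½·((3/10)·(7/2−2) + 2·(2−(-7)) + 1·(-7−(7/2))) = ½·(9/20 + 18 − 21/2) = 159/40, so the B_1-coordinate is (159/40)/(53/8) = 3/5.
[B_1MB_3] = ½·((1/2)·(-7−2) + (3/10)·(2−(-12)) + 1·(-12−(-7))) = ½·(-9/2 + 21/5 − 5) = -53/20, so the B_2-coordinate is -2/5.
[B_1B_2M] = ½·((1/2)·(7/2−(-7)) + 2·(-7−(-12)) + (3/10)·(-12−(7/2))) = ½·(21/4 + 10 − 93/20) = 53/10, so the B_3-coordinate is 4/5.

(3/5, -2/5, 4/5)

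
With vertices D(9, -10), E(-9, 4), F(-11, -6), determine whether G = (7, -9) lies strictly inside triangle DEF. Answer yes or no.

Barycentric coordinates of G: (93/104, 3/52, 5/104).
The three coordinates are positive, positive, positive; a point is interior exactly when all three are positive.

yes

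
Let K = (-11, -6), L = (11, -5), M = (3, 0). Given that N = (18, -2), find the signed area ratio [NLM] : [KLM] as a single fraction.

[KLM] = ½·((-11)·(-5−0) + 11·(0−(-6)) + 3·(-6−(-5))) = ½·(55 + 66 − 3) = 59.
[NLM] = ½·(18·(-5−0) + 11·(0−(-2)) + 3·(-2−(-5))) = ½·(-90 + 22 + 9) = -59/2, so the ratio is (-59/2)/59 = -1/2.

-1/2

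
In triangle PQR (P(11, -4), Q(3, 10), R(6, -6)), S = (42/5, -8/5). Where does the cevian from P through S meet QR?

Barycentric coordinates of S with respect to PQR: (3/5, 1/5, 1/5).
On side QR the P-coordinate is zero; dropping S's P-weight 3/5 and renormalizing the remaining 1/5 : 1/5 gives weights 1/2, 1/2 on Q, R.
T = (1/2)·(3, 10) + (1/2)·(6, -6) = (9/2, 2).

(9/2, 2)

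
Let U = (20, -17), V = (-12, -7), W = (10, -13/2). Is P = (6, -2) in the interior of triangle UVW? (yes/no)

no

Barycentric coordinates of P: (-101/236, -3/236, 85/59).
The three coordinates are negative, negative, positive; a point is interior exactly when all three are positive.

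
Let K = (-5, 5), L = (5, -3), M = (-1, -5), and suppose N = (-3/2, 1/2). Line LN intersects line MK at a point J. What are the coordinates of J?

Barycentric coordinates of N with respect to KLM: (1/2, 1/4, 1/4).
On side MK the L-coordinate is zero; dropping N's L-weight 1/4 and renormalizing the remaining 1/4 : 1/2 gives weights 1/3, 2/3 on M, K.
J = (1/3)·(-1, -5) + (2/3)·(-5, 5) = (-11/3, 5/3).

(-11/3, 5/3)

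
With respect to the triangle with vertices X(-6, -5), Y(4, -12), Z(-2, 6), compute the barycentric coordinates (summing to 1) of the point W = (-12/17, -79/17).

(5/17, 7/17, 5/17)

Signed area of the reference triangle: [XYZ] = ½·((-6)·(-12−6) + 4·(6−(-5)) + (-2)·(-5−(-12))) = ½·(108 + 44 − 14) = 69.
[WYZ] = ½·((-12/17)·(-12−6) + 4·(6−(-79/17)) + (-2)·(-79/17−(-12))) = ½·(216/17 + 724/17 − 250/17) = 345/17, so the X-coordinate is (345/17)/69 = 5/17.
[XWZ] = ½·((-6)·(-79/17−6) + (-12/17)·(6−(-5)) + (-2)·(-5−(-79/17))) = ½·(1086/17 − 132/17 + 12/17) = 483/17, so the Y-coordinate is 7/17.
[XYW] = ½·((-6)·(-12−(-79/17)) + 4·(-79/17−(-5)) + (-12/17)·(-5−(-12))) = ½·(750/17 + 24/17 − 84/17) = 345/17, so the Z-coordinate is 5/17.
Check: 5/17 + 7/17 + 5/17 = 1.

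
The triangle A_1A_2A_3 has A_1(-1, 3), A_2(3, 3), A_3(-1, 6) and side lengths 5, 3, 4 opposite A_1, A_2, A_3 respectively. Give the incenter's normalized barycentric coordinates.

The incenter has barycentric coordinates proportional to the opposite side lengths: (5 : 3 : 4).
Normalizing by 5+3+4 = 12 gives (5/12, 1/4, 1/3).

(5/12, 1/4, 1/3)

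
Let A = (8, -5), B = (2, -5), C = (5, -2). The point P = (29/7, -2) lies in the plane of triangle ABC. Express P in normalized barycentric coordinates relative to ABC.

(-1/7, 1/7, 1)

Signed area of the reference triangle: [ABC] = ½·(8·(-5−(-2)) + 2·(-2−(-5)) + 5·(-5−(-5))) = ½·(-24 + 6 + 0) = -9.
[PBC] = ½·((29/7)·(-5−(-2)) + 2·(-2−(-2)) + 5·(-2−(-5))) = ½·(-87/7 + 0 + 15) = 9/7, so the A-coordinate is (9/7)/(-9) = -1/7.
[APC] = ½·(8·(-2−(-2)) + (29/7)·(-2−(-5)) + 5·(-5−(-2))) = ½·(0 + 87/7 − 15) = -9/7, so the B-coordinate is 1/7.
[ABP] = ½·(8·(-5−(-2)) + 2·(-2−(-5)) + (29/7)·(-5−(-5))) = ½·(-24 + 6 + 0) = -9, so the C-coordinate is 1.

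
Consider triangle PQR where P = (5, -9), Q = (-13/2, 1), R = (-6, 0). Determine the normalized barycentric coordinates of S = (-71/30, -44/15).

Signed area of the reference triangle: [PQR] = ½·(5·(1−0) + (-13/2)·(0−(-9)) + (-6)·(-9−1)) = ½·(5 − 117/2 + 60) = 13/4.
[SQR] = ½·((-71/30)·(1−0) + (-13/2)·(0−(-44/15)) + (-6)·(-44/15−1)) = ½·(-71/30 − 286/15 + 118/5) = 13/12, so the P-coordinate is (13/12)/(13/4) = 1/3.
[PSR] = ½·(5·(-44/15−0) + (-71/30)·(0−(-9)) + (-6)·(-9−(-44/15))) = ½·(-44/3 − 213/10 + 182/5) = 13/60, so the Q-coordinate is 1/15.
[PQS] = ½·(5·(1−(-44/15)) + (-13/2)·(-44/15−(-9)) + (-71/30)·(-9−1)) = ½·(59/3 − 1183/30 + 71/3) = 39/20, so the R-coordinate is 3/5.

(1/3, 1/15, 3/5)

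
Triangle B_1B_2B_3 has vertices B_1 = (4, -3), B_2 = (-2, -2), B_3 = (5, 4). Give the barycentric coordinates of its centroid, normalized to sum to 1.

(1/3, 1/3, 1/3)

The centroid is the average of the vertices, so each weight is 1/3.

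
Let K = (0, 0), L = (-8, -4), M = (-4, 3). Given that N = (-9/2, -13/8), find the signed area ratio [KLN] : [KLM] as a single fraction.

[KLM] = ½·(0·(-4−3) + (-8)·(3−0) + (-4)·(0−(-4))) = ½·(0 − 24 − 16) = -20.
[KLN] = ½·(0·(-4−(-13/8)) + (-8)·(-13/8−0) + (-9/2)·(0−(-4))) = ½·(0 + 13 − 18) = -5/2, so the ratio is (-5/2)/(-20) = 1/8.

1/8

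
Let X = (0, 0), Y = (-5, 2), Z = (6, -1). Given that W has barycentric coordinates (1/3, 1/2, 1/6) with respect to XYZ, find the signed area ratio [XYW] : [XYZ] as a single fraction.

The signed ratio [XYW]/[XYZ] equals the barycentric coordinate of W at vertex Z, which is 1/6.

1/6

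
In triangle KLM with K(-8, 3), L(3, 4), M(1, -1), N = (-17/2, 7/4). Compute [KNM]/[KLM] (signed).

[KLM] = ½·((-8)·(4−(-1)) + 3·(-1−3) + 1·(3−4)) = ½·(-40 − 12 − 1) = -53/2.
[KNM] = ½·((-8)·(7/4−(-1)) + (-17/2)·(-1−3) + 1·(3−(7/4))) = ½·(-22 + 34 + 5/4) = 53/8, so the ratio is (53/8)/(-53/2) = -1/4.

-1/4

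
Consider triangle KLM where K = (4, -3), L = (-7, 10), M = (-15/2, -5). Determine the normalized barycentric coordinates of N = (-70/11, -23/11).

(1/11, 2/11, 8/11)

Signed area of the reference triangle: [KLM] = ½·(4·(10−(-5)) + (-7)·(-5−(-3)) + (-15/2)·(-3−10)) = ½·(60 + 14 + 195/2) = 343/4.
[NLM] = ½·((-70/11)·(10−(-5)) + (-7)·(-5−(-23/11)) + (-15/2)·(-23/11−10)) = ½·(-1050/11 + 224/11 + 1995/22) = 343/44, so the K-coordinate is (343/44)/(343/4) = 1/11.
[KNM] = ½·(4·(-23/11−(-5)) + (-70/11)·(-5−(-3)) + (-15/2)·(-3−(-23/11))) = ½·(128/11 + 140/11 + 75/11) = 343/22, so the L-coordinate is 2/11.
[KLN] = ½·(4·(10−(-23/11)) + (-7)·(-23/11−(-3)) + (-70/11)·(-3−10)) = ½·(532/11 − 70/11 + 910/11) = 686/11, so the M-coordinate is 8/11.
Check: 1/11 + 2/11 + 8/11 = 1.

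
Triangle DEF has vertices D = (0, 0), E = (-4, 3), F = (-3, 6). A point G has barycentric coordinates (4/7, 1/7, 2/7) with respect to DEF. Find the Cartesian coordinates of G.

(-10/7, 15/7)

G = (4/7)·D + (1/7)·E + (2/7)·F.
x-coordinate: (4/7)·0 + (1/7)·(-4) + (2/7)·(-3) = -10/7.
y-coordinate: (4/7)·0 + (1/7)·3 + (2/7)·6 = 15/7.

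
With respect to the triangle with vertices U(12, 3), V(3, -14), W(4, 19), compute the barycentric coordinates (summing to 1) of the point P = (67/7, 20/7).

(5/7, 1/7, 1/7)

Signed area of the reference triangle: [UVW] = ½·(12·(-14−19) + 3·(19−3) + 4·(3−(-14))) = ½·(-396 + 48 + 68) = -140.
[PVW] = ½·((67/7)·(-14−19) + 3·(19−(20/7)) + 4·(20/7−(-14))) = ½·(-2211/7 + 339/7 + 472/7) = -100, so the U-coordinate is (-100)/(-140) = 5/7.
[UPW] = ½·(12·(20/7−19) + (67/7)·(19−3) + 4·(3−(20/7))) = ½·(-1356/7 + 1072/7 + 4/7) = -20, so the V-coordinate is 1/7.
[UVP] = ½·(12·(-14−(20/7)) + 3·(20/7−3) + (67/7)·(3−(-14))) = ½·(-1416/7 − 3/7 + 1139/7) = -20, so the W-coordinate is 1/7.
Check: 5/7 + 1/7 + 1/7 = 1.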